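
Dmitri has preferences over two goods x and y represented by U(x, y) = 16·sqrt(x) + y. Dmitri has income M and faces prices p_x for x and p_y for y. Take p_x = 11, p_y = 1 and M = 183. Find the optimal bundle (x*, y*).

x* = 0.5289, y* = 177.1818

Thus x* = (8·p_y/p_x)² — independent of M — with the rest of income spent on y.
Plugging in: x* = (8·1/11)² = 0.5289, y* = 177.1818.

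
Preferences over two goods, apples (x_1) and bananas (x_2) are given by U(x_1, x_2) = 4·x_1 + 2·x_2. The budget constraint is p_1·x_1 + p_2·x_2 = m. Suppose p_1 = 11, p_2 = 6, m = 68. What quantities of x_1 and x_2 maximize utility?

x_1* = 6.1818, x_2* = 0

Linear utility — the consumer picks whichever good has higher MU/price: 4/11 = 0.3636 vs 2/6 = 0.3333.
x_1 gives more utility per dollar, so spend all income on x_1: x_1* = m/p_1, x_2* = 0.
Numerically: x_1* = 6.1818, x_2* = 0.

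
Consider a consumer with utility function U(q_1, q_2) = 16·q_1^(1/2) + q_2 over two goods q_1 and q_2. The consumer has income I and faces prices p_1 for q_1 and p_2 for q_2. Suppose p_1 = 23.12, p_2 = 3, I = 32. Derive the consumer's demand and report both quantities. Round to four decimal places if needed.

q_1* = 1.0776, q_2* = 2.3622

Thus q_1* = (8·p_2/p_1)² — independent of I — with the rest of income spent on q_2.
Plugging in: q_1* = (8·3/23.12)² = 1.0776, q_2* = 2.3622.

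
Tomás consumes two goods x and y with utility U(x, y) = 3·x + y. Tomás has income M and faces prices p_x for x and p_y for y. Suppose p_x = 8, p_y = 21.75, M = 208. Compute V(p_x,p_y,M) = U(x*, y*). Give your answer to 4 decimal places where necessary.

x gives more utility per dollar, so spend all income on x: x* = M/p_x, y* = 0.
Numerically: x* = 26, y* = 0.
Utility at the optimum: U(26, 0) = 78.

V = 78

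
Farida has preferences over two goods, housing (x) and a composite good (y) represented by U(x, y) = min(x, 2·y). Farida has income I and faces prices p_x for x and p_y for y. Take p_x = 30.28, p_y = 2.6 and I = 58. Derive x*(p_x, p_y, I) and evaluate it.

Leontief preferences: the optimum is at the kink where x/2 = y/1, i.e. y = (1/2)·x.
Budget: p_x·x + p_y·(1/2)·x = I, so (2·p_x + p_y)·x = 2·I.
Demand: x*(p_x,p_y,I) = 2·I/(2·p_x + p_y), y* = I/(2·p_x + p_y).
Here 2·30.28 + 2.6 = 63.16, giving x* = 1.8366.

x* = 1.8366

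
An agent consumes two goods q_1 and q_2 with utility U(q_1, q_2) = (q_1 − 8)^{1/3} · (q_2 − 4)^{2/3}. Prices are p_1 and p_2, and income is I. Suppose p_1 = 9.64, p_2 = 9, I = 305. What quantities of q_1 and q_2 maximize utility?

q_1* = 14.6349, q_2* = 18.2133

This is Cobb-Douglas in (q_1−8, q_2−4): tangency gives 1/3·p_2·(q_2−4) = 2/3·p_1·(q_1−8).
Substituting into the budget: q_1* = 8 + 1/3·(I − 8·p_1 − 4·p_2)/p_1, and q_2* = 4 + 2/3·(…)/p_2.
Discretionary income = 305 − 8·9.64 − 4·9 = 191.88; q_1* = 8 + 1/3·191.88/9.64 = 14.6349; q_2* = 4 + 2/3·191.88/9 = 18.2133.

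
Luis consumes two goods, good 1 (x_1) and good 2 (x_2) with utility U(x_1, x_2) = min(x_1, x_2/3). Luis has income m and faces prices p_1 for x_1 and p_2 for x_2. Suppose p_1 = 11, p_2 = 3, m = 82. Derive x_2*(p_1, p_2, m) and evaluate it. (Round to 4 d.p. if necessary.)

x_2* = 12.3

With perfect complements, no substitution: consume in ratio x_1:x_2 = 1:3.
Budget: p_1·x_1 + p_2·3·x_1 = m, so (p_1 + 3·p_2)·x_1 = m.
Demand: x_1*(p_1,p_2,m) = m/(p_1 + 3·p_2), x_2* = 3·m/(p_1 + 3·p_2).
Here 11 + 3·3 = 20, giving x_2* = 12.3.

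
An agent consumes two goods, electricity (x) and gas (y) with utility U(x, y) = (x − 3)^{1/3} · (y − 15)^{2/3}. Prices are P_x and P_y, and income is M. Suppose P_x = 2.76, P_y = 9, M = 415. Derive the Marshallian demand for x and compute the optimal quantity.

This is Cobb-Douglas in (x−3, y−15): tangency gives 1/3·P_y·(y−15) = 2/3·P_x·(x−3).
After buying the subsistence bundle (3, 15), a share 1/3 of the remaining income goes to x: x* = 3 + 1/3·(M − 3P_x − 15P_y)/P_x.
Discretionary income = 415 − 3·2.76 − 15·9 = 271.72; x* = 3 + 1/3·271.72/2.76 = 35.8164.

x* = 35.8164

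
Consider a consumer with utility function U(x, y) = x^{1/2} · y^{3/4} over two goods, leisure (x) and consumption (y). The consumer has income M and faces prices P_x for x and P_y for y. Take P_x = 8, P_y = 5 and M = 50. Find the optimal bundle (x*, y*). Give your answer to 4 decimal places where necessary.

x* = 2.5, y* = 6

MU_x/MU_y = (0.5·y)/(0.75·x); tangency sets this equal to P_x/P_y.
So 0.5·P_y·y = 0.75·P_x·x; combined with the budget, a share 0.4 of income goes to x.
Demand: x*(P_x,P_y,M) = 0.4·M/P_x and y* = 0.6·M/P_y.
At P_x=8, P_y=5, M=50: x* = 0.4·50/8 = 2.5, y* = 6.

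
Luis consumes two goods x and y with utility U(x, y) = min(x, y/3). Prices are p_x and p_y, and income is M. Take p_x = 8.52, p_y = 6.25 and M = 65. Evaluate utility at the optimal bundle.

V = 2.3836

Leontief preferences: the optimum is at the kink where x/1 = y/3, i.e. y = 3·x.
Budget: p_x·x + p_y·3·x = M, so (p_x + 3·p_y)·x = M.
Demand: x*(p_x,p_y,M) = M/(p_x + 3·p_y), y* = 3·M/(p_x + 3·p_y).
Here 8.52 + 3·6.25 = 27.27, giving x* = 2.3836 and y* = 7.1507.
Utility at the optimum: U(2.3836, 7.1507) = 2.3836.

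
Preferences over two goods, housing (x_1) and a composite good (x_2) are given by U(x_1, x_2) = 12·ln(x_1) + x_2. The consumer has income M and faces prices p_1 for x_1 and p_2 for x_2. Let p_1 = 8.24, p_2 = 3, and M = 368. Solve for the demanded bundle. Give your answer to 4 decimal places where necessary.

x_1* = 4.3689, x_2* = 110.6667

Set MRS = p_1/p_2: (12/x_1)/1 = p_1/p_2.
So x_1*(p_1,p_2) = 12·p_2/p_1, independent of income; and x_2* = (M − 12·p_2)/p_2.
At the given prices: x_1* = 12·3/8.24 = 4.3689, and x_2* = 110.6667.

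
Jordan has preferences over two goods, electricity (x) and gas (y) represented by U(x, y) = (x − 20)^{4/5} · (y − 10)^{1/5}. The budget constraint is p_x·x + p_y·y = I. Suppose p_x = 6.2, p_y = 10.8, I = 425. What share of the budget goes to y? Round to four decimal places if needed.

share on y = 0.3449

Substituting into the budget: x* = 20 + 0.8·(I − 20·p_x − 10·p_y)/p_x, and y* = 10 + 0.2·(…)/p_y.
Discretionary income = 425 − 20·6.2 − 10·10.8 = 193; x* = 20 + 0.8·193/6.2 = 44.9032; y* = 10 + 0.2·193/10.8 = 13.5741.
Expenditure on y: 10.8·13.5741 = 146.6; share = 0.3449.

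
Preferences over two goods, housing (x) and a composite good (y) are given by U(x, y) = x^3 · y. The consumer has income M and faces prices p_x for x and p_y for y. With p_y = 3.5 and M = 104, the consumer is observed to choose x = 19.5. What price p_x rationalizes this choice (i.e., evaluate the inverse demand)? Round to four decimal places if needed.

Tangency: MRS = 3·y/x = p_x/p_y.
Rearranging, p_y·y = (1/3)·p_x·x. Substituting into the budget gives p_x·x·(1 + (1/3)) = M.
Demand: x*(p_x,p_y,M) = 0.75·M/p_x and y* = 0.25·M/p_y.
Set x* = 19.5 in the demand function and solve for p_x: p_x = 4.

p_x = 4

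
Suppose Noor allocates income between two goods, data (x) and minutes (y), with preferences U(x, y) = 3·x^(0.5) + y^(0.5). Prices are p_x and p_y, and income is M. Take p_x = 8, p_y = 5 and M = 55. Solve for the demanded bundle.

x* = 5.8373, y* = 1.6604

Numerically y/x = 0.284444, so x* = 55/(8 + 5·0.284444) = 5.8373 and y* = 0.284444·5.8373 = 1.6604.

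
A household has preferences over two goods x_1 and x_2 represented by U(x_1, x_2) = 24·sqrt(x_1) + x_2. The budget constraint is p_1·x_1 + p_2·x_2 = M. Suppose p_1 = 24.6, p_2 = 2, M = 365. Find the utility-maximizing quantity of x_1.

Thus x_1* = (12·p_2/p_1)² — independent of M — with the rest of income spent on x_2.
Plugging in: x_1* = (12·2/24.6)² = 0.9518.

x_1* = 0.9518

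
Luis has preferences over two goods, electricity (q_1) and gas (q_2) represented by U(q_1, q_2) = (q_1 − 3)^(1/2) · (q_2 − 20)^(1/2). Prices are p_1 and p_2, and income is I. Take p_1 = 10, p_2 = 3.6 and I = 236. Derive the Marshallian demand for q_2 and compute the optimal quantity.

MRS = (q_2−20)/(q_1−3). Tangency with p_1/p_2 gives q_2−20 = (p_1/p_2)·(q_1−3).
After buying the subsistence bundle (3, 20), a share 0.5 of the remaining income goes to q_1: q_1* = 3 + 0.5·(I − 3p_1 − 20p_2)/p_1.
Discretionary income = 236 − 3·10 − 20·3.6 = 134; q_2* = 20 + 0.5·134/3.6 = 38.6111.

q_2* = 38.6111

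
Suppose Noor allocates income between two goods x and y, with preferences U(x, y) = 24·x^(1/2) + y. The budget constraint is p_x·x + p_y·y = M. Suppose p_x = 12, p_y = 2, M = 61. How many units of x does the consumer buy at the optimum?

x* = 4

Utility is quasi-linear in y; the FOC for x is 12/√x = p_x/p_y.
Solve: √x = 12·p_y/p_x, so x*(p_x,p_y) = (12·p_y/p_x)², and y* = (M − p_x·x*)/p_y.
Plugging in: x* = (12·2/12)² = 4.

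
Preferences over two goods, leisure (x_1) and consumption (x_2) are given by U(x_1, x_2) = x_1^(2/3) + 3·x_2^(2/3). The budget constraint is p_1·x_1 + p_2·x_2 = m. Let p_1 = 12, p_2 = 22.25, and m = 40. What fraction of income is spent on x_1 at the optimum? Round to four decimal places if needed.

share on x_1 = 0.1129

MU_x_1 ∝ x_1^(-1/3), MU_x_2 ∝ 3·x_2^(-1/3), so MRS = (1/3)·(x_2/x_1)^(1/3) = p_1/p_2.
Hence x_2/x_1 = (3·p_1/p_2)^(1/(1/3)), i.e. raised to the 3 power.
With the ratio pinned down, the budget gives x_1* = m/(p_1 + p_2·(x_2/x_1)) and x_2* = (x_2/x_1)·x_1*.
Numerically x_2/x_1 = 4.235625, so x_1* = 40/(12 + 22.25·4.235625) = 0.3765 and x_2* = 4.235625·0.3765 = 1.5947.
Expenditure on x_1: 12·0.3765 = 4.518; share = 0.1129.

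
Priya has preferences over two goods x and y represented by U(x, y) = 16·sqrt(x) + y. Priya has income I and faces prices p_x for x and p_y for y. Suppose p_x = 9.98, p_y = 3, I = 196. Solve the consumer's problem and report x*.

Solve: √x = 8·p_y/p_x, so x*(p_x,p_y) = (8·p_y/p_x)², and y* = (I − p_x·x*)/p_y.
Plugging in: x* = (8·3/9.98)² = 5.7831.

x* = 5.7831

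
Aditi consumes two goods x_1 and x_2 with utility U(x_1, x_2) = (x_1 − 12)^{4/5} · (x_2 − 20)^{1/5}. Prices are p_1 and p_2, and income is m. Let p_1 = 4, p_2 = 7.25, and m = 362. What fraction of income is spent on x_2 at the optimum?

share on x_2 = 0.4939

Discretionary income = 362 − 12·4 − 20·7.25 = 169; x_1* = 12 + 0.8·169/4 = 45.8; x_2* = 20 + 0.2·169/7.25 = 24.6621.
Expenditure on x_2: 7.25·24.6621 = 178.8; share = 0.4939.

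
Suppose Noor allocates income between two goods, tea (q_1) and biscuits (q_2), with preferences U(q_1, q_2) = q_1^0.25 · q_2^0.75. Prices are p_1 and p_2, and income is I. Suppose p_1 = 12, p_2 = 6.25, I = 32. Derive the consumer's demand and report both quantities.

q_1* = 0.6667, q_2* = 3.84

Tangency: MRS = (1/3)·q_2/q_1 = p_1/p_2.
So 0.25·p_2·q_2 = 0.75·p_1·q_1; combined with the budget, a share 0.25 of income goes to q_1.
Demand: q_1*(p_1,p_2,I) = 0.25·I/p_1 and q_2* = 0.75·I/p_2.
At p_1=12, p_2=6.25, I=32: q_1* = 0.25·32/12 = 0.6667, q_2* = 3.84.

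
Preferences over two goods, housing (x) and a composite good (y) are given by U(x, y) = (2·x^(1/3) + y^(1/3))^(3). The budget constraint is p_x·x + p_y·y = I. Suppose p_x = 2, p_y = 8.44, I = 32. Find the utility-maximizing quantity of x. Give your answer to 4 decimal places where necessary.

MRS = MU_x/MU_y = 2·(y/x)^(2/3). Set equal to p_x/p_y.
Solve for the ratio: y/x = [(1/2)·p_x/p_y]^(1.5).
With the ratio pinned down, the budget gives x* = I/(p_x + p_y·(y/x)) and y* = (y/x)·x*.
Numerically y/x = 0.040784, so x* = 32/(2 + 8.44·0.040784) = 13.6506.

x* = 13.6506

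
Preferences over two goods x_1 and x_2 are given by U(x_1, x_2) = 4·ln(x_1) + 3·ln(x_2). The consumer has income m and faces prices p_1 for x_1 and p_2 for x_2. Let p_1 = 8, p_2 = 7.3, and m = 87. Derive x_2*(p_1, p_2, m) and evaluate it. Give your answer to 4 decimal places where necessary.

Tangency: MRS = (4/3)·x_2/x_1 = p_1/p_2.
So 4·p_2·x_2 = 3·p_1·x_1; combined with the budget, a share 4/7 of income goes to x_1.
Demand: x_1*(p_1,p_2,m) = 4/7·m/p_1 and x_2* = 3/7·m/p_2.
At p_1=8, p_2=7.3, m=87: x_2* = 3/7·87/7.3 = 5.1076.

x_2* = 5.1076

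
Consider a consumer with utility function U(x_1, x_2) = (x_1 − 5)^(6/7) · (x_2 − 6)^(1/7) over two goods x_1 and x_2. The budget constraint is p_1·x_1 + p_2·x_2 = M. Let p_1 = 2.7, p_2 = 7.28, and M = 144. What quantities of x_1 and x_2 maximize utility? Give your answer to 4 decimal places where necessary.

This is Cobb-Douglas in (x_1−5, x_2−6): tangency gives 6/7·p_2·(x_2−6) = 1/7·p_1·(x_1−5).
After buying the subsistence bundle (5, 6), a share 6/7 of the remaining income goes to x_1: x_1* = 5 + 6/7·(M − 5p_1 − 6p_2)/p_1.
Discretionary income = 144 − 5·2.7 − 6·7.28 = 86.82; x_1* = 5 + 6/7·86.82/2.7 = 32.5619; x_2* = 6 + 1/7·86.82/7.28 = 7.7037.

x_1* = 32.5619, x_2* = 7.7037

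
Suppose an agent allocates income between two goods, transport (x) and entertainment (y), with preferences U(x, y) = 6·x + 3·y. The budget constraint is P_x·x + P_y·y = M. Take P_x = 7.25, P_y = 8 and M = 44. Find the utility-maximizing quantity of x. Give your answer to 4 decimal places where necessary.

x* = 6.069

Linear utility — the consumer picks whichever good has higher MU/price: 6/7.25 = 0.8276 vs 3/8 = 0.375.
x gives more utility per dollar, so spend all income on x: x* = M/P_x, y* = 0.
Numerically: x* = 6.069, y* = 0.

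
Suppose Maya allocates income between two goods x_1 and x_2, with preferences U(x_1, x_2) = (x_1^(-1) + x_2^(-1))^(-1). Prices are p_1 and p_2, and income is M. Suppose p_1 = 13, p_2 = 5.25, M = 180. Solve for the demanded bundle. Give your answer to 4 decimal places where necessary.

x_1* = 8.4661, x_2* = 13.3221

MU_x_1 ∝ x_1^(-2), MU_x_2 ∝ x_2^(-2), so MRS = (x_2/x_1)^(2) = p_1/p_2.
Hence x_2/x_1 = (p_1/p_2)^(1/(2)), i.e. raised to the 0.5 power.
With the ratio pinned down, the budget gives x_1* = M/(p_1 + p_2·(x_2/x_1)) and x_2* = (x_2/x_1)·x_1*.
Numerically x_2/x_1 = 1.573592, so x_1* = 180/(13 + 5.25·1.573592) = 8.4661 and x_2* = 1.573592·8.4661 = 13.3221.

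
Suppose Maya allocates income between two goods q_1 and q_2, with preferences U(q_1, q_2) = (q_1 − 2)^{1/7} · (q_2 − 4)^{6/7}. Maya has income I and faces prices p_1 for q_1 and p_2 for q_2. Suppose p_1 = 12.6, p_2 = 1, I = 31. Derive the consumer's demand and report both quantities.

MRS = (1/6)·(q_2−4)/(q_1−2). Tangency with p_1/p_2 gives q_2−4 = 6·(p_1/p_2)·(q_1−2).
After buying the subsistence bundle (2, 4), a share 1/7 of the remaining income goes to q_1: q_1* = 2 + 1/7·(I − 2p_1 − 4p_2)/p_1.
Discretionary income = 31 − 2·12.6 − 4·1 = 1.8; q_1* = 2 + 1/7·1.8/12.6 = 2.0204; q_2* = 4 + 6/7·1.8/1 = 5.5429.

q_1* = 2.0204, q_2* = 5.5429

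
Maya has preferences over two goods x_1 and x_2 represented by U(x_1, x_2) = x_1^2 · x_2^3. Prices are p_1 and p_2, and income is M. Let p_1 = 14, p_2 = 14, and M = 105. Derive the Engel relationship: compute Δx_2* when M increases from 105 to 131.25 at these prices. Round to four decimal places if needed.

Δx_2* = 1.125

The MRS is (2/3)·x_2/x_1. Set MRS = p_1/p_2.
Rearranging, p_2·x_2 = (3/2)·p_1·x_1. Substituting into the budget gives p_1·x_1·(1 + (3/2)) = M.
Demand: x_1*(p_1,p_2,M) = 0.4·M/p_1 and x_2* = 0.6·M/p_2.
At p_1=14, p_2=14, M=105: x_2* = 0.6·105/14 = 4.5.
At M' = 131.25: x_2* = 5.625. Change: 5.625 − 4.5 = 1.125.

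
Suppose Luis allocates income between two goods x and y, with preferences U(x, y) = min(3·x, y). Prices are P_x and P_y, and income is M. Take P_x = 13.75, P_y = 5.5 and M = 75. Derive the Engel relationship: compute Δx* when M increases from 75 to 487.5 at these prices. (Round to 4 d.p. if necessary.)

Δx* = 13.6364

With perfect complements, no substitution: consume in ratio x:y = 1:3.
Budget: P_x·x + P_y·3·x = M, so (P_x + 3·P_y)·x = M.
Demand: x*(P_x,P_y,M) = M/(P_x + 3·P_y), y* = 3·M/(P_x + 3·P_y).
Here 13.75 + 3·5.5 = 30.25, giving x* = 2.4793.
At M' = 487.5: x* = 16.1157. Change: 16.1157 − 2.4793 = 13.6364.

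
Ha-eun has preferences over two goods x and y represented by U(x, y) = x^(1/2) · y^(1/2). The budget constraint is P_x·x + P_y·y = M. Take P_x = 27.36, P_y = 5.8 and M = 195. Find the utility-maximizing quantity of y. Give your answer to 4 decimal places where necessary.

y* = 16.8103

Demand: x*(P_x,P_y,M) = 0.5·M/P_x and y* = 0.5·M/P_y.
At P_x=27.36, P_y=5.8, M=195: y* = 0.5·195/5.8 = 16.8103.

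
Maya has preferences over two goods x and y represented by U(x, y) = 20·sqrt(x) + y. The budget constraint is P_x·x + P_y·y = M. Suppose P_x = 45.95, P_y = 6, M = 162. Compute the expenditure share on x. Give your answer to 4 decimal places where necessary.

share on x = 0.4836

Utility is quasi-linear in y; the FOC for x is 10/√x = P_x/P_y.
Solve: √x = 10·P_y/P_x, so x*(P_x,P_y) = (10·P_y/P_x)², and y* = (M − P_x·x*)/P_y.
Plugging in: x* = (10·6/45.95)² = 1.705, y* = 13.9423.
Expenditure on x: 45.95·1.705 = 78.346; share = 0.4836.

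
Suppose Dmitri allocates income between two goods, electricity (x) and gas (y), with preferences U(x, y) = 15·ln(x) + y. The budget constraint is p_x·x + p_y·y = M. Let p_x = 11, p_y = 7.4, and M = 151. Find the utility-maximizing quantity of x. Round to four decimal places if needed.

MU_x = 15/x, MU_y = 1. Tangency: 15/x = p_x/p_y.
So x*(p_x,p_y) = 15·p_y/p_x, independent of income; and y* = (M − 15·p_y)/p_y.
At the given prices: x* = 15·7.4/11 = 10.0909.

x* = 10.0909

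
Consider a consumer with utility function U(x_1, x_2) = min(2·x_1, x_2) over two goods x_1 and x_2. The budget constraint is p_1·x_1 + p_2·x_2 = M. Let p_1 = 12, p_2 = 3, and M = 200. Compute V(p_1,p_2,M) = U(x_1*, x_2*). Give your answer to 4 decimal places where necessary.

V = 22.2222

Demand: x_1*(p_1,p_2,M) = M/(p_1 + 2·p_2), x_2* = 2·M/(p_1 + 2·p_2).
Here 12 + 2·3 = 18, giving x_1* = 11.1111 and x_2* = 22.2222.
Utility at the optimum: U(11.1111, 22.2222) = 22.2222.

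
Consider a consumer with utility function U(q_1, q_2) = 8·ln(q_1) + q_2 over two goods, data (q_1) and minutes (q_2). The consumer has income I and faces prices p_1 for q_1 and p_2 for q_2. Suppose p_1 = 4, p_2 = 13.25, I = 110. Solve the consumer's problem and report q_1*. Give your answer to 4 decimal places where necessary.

MU_q_1 = 8/q_1, MU_q_2 = 1. Tangency: 8/q_1 = p_1/p_2.
So q_1*(p_1,p_2) = 8·p_2/p_1, independent of income; and q_2* = (I − 8·p_2)/p_2.
At the given prices: q_1* = 8·13.25/4 = 26.5.

q_1* = 26.5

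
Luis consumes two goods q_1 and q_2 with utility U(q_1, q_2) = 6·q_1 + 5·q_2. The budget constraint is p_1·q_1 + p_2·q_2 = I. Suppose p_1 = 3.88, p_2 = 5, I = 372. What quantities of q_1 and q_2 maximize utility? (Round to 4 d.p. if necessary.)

Linear utility — the consumer picks whichever good has higher MU/price: 6/3.88 = 1.5464 vs 5/5 = 1.
q_1 gives more utility per dollar, so spend all income on q_1: q_1* = I/p_1, q_2* = 0.
Numerically: q_1* = 95.8763, q_2* = 0.

q_1* = 95.8763, q_2* = 0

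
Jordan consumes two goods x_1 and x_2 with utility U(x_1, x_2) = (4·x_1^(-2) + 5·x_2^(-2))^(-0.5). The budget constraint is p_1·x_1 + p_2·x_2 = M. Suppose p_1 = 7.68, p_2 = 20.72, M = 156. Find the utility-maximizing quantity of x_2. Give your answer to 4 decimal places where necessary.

x_2* = 5.0905

Substitute x_2 = (x_2/x_1)·x_1 into the budget: x_1* = M/(p_1 + p_2·(x_2/x_1)).
Numerically x_2/x_1 = 0.773797, so x_1* = 156/(7.68 + 20.72·0.773797) = 6.5786 and x_2* = 0.773797·6.5786 = 5.0905.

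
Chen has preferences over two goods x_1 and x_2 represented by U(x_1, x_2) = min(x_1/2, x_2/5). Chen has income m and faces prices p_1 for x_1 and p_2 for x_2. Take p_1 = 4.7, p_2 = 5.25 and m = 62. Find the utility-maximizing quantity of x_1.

x_1* = 3.4783

With perfect complements, no substitution: consume in ratio x_1:x_2 = 2:5.
Budget: p_1·x_1 + p_2·(5/2)·x_1 = m, so (2·p_1 + 5·p_2)·x_1 = 2·m.
Demand: x_1*(p_1,p_2,m) = 2·m/(2·p_1 + 5·p_2), x_2* = 5·m/(2·p_1 + 5·p_2).
Here 2·4.7 + 5·5.25 = 35.65, giving x_1* = 3.4783.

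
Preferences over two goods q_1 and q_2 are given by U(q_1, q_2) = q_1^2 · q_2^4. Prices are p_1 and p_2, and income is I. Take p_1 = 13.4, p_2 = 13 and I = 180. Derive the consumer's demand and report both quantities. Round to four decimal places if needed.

q_1* = 4.4776, q_2* = 9.2308

MU_q_1/MU_q_2 = (2·q_2)/(4·q_1); tangency sets this equal to p_1/p_2.
So 2·p_2·q_2 = 4·p_1·q_1; combined with the budget, a share 1/3 of income goes to q_1.
Demand: q_1*(p_1,p_2,I) = 1/3·I/p_1 and q_2* = 2/3·I/p_2.
At p_1=13.4, p_2=13, I=180: q_1* = 1/3·180/13.4 = 4.4776, q_2* = 9.2308.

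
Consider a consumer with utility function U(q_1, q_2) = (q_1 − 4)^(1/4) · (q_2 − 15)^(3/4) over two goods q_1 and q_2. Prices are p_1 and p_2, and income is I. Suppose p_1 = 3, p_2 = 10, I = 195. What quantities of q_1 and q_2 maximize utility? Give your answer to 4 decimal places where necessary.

Substituting into the budget: q_1* = 4 + 0.25·(I − 4·p_1 − 15·p_2)/p_1, and q_2* = 15 + 0.75·(…)/p_2.
Discretionary income = 195 − 4·3 − 15·10 = 33; q_1* = 4 + 0.25·33/3 = 6.75; q_2* = 15 + 0.75·33/10 = 17.475.

q_1* = 6.75, q_2* = 17.475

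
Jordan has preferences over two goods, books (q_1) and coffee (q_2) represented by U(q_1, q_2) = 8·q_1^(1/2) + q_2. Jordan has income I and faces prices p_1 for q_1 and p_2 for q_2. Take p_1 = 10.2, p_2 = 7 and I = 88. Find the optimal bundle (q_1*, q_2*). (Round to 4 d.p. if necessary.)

q_1* = 7.5356, q_2* = 1.591

MU_q_1 = 4/√q_1, MU_q_2 = 1. Tangency: 4/√q_1 = p_1/p_2.
Solve: √q_1 = 4·p_2/p_1, so q_1*(p_1,p_2) = (4·p_2/p_1)², and q_2* = (I − p_1·q_1*)/p_2.
Plugging in: q_1* = (4·7/10.2)² = 7.5356, q_2* = 1.591.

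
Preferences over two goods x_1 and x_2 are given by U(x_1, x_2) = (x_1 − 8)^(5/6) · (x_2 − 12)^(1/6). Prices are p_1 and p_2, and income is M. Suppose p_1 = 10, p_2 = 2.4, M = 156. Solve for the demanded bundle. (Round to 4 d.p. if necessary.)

MRS = 5·(x_2−12)/(x_1−8). Tangency with p_1/p_2 gives x_2−12 = (1/5)·(p_1/p_2)·(x_1−8).
Substituting into the budget: x_1* = 8 + 5/6·(M − 8·p_1 − 12·p_2)/p_1, and x_2* = 12 + 1/6·(…)/p_2.
Discretionary income = 156 − 8·10 − 12·2.4 = 47.2; x_1* = 8 + 5/6·47.2/10 = 11.9333; x_2* = 12 + 1/6·47.2/2.4 = 15.2778.

x_1* = 11.9333, x_2* = 15.2778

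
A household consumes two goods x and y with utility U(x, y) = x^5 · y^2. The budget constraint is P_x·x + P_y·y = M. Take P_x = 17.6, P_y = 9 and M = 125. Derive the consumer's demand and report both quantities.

x* = 5.0731, y* = 3.9683

MU_x/MU_y = (5·y)/(2·x); tangency sets this equal to P_x/P_y.
So 5·P_y·y = 2·P_x·x; combined with the budget, a share 5/7 of income goes to x.
Demand: x*(P_x,P_y,M) = 5/7·M/P_x and y* = 2/7·M/P_y.
At P_x=17.6, P_y=9, M=125: x* = 5/7·125/17.6 = 5.0731, y* = 3.9683.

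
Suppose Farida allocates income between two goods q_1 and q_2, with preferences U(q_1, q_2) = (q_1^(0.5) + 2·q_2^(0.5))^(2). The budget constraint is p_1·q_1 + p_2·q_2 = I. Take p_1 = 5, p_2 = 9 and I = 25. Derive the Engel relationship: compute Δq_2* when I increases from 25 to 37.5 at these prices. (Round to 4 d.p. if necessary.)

Numerically q_2/q_1 = 1.234568, so q_1* = 25/(5 + 9·1.234568) = 1.5517 and q_2* = 1.234568·1.5517 = 1.9157.
At I' = 37.5: q_2* = 2.8736. Change: 2.8736 − 1.9157 = 0.9579.

Δq_2* = 0.9579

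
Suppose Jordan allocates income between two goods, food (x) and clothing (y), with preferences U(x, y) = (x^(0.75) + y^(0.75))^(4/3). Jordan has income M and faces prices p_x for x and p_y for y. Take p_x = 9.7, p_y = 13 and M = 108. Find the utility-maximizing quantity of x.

MRS = MU_x/MU_y = (y/x)^(0.25). Set equal to p_x/p_y.
Solve for the ratio: y/x = [p_x/p_y]^(4).
With the ratio pinned down, the budget gives x* = M/(p_x + p_y·(y/x)) and y* = (y/x)·x*.
Numerically y/x = 0.309966, so x* = 108/(9.7 + 13·0.309966) = 7.8662.

x* = 7.8662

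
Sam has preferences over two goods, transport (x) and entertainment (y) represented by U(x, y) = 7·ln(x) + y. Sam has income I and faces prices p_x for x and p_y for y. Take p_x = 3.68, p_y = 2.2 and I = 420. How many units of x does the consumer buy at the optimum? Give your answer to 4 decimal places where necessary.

x* = 4.1848

MU_x = 7/x, MU_y = 1. Tangency: 7/x = p_x/p_y.
So x*(p_x,p_y) = 7·p_y/p_x, independent of income; and y* = (I − 7·p_y)/p_y.
At the given prices: x* = 7·2.2/3.68 = 4.1848.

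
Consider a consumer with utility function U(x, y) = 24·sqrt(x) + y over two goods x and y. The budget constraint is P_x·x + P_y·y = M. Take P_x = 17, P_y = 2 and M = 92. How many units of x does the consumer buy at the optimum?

Solve: √x = 12·P_y/P_x, so x*(P_x,P_y) = (12·P_y/P_x)², and y* = (M − P_x·x*)/P_y.
Plugging in: x* = (12·2/17)² = 1.9931.

x* = 1.9931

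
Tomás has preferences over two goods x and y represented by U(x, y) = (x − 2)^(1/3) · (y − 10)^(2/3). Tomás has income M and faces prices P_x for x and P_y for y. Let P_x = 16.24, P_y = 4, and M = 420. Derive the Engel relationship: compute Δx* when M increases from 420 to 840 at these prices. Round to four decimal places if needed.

Let x' = x−2, y' = y−10. MRS = (1/2)·y'/x' = P_x/P_y.
Substituting into the budget: x* = 2 + 1/3·(M − 2·P_x − 10·P_y)/P_x, and y* = 10 + 2/3·(…)/P_y.
Discretionary income = 420 − 2·16.24 − 10·4 = 347.52; x* = 2 + 1/3·347.52/16.24 = 9.133.
At M' = 840: x* = 17.7537. Change: 17.7537 − 9.133 = 8.6207.

Δx* = 8.6207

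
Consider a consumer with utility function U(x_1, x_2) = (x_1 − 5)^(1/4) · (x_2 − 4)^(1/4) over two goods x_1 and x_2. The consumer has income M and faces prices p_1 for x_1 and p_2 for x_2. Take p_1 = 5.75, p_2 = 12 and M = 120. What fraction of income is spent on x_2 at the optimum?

share on x_2 = 0.5802

Substituting into the budget: x_1* = 5 + 0.5·(M − 5·p_1 − 4·p_2)/p_1, and x_2* = 4 + 0.5·(…)/p_2.
Discretionary income = 120 − 5·5.75 − 4·12 = 43.25; x_1* = 5 + 0.5·43.25/5.75 = 8.7609; x_2* = 4 + 0.5·43.25/12 = 5.8021.
Expenditure on x_2: 12·5.8021 = 69.625; share = 0.5802.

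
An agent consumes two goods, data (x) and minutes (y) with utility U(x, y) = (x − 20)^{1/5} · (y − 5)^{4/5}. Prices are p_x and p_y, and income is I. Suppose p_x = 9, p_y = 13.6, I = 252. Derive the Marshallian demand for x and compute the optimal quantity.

MRS = (1/4)·(y−5)/(x−20). Tangency with p_x/p_y gives y−5 = 4·(p_x/p_y)·(x−20).
After buying the subsistence bundle (20, 5), a share 0.2 of the remaining income goes to x: x* = 20 + 0.2·(I − 20p_x − 5p_y)/p_x.
Discretionary income = 252 − 20·9 − 5·13.6 = 4; x* = 20 + 0.2·4/9 = 20.0889.

x* = 20.0889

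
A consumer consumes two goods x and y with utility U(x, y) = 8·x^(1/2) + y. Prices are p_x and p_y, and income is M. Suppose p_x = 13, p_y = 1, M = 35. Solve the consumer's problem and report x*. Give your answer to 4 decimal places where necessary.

Set MRS = p_x/p_y: 4·x^(−1/2) = p_x/p_y.
Solve: √x = 4·p_y/p_x, so x*(p_x,p_y) = (4·p_y/p_x)², and y* = (M − p_x·x*)/p_y.
Plugging in: x* = (4·1/13)² = 0.0947.

x* = 0.0947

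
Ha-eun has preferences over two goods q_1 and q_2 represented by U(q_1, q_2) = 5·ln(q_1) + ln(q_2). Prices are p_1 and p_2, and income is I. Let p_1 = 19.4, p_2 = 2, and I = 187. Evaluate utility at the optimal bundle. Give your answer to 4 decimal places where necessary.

V = 13.1638

The MRS is 5·q_2/q_1. Set MRS = p_1/p_2.
Rearranging, p_2·q_2 = (1/5)·p_1·q_1. Substituting into the budget gives p_1·q_1·(1 + (1/5)) = I.
Demand: q_1*(p_1,p_2,I) = 5/6·I/p_1 and q_2* = 1/6·I/p_2.
At p_1=19.4, p_2=2, I=187: q_1* = 5/6·187/19.4 = 8.0326, q_2* = 15.5833.
Utility at the optimum: U(8.0326, 15.5833) = 13.1638.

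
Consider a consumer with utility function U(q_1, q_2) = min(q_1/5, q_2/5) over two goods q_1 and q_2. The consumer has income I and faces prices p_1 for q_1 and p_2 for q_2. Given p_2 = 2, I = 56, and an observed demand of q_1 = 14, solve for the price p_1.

Leontief preferences: the optimum is at the kink where q_1/5 = q_2/5, i.e. q_2 = q_1.
Budget: p_1·q_1 + p_2·q_1 = I, so (5·p_1 + 5·p_2)·q_1 = 5·I.
Demand: q_1*(p_1,p_2,I) = 5·I/(5·p_1 + 5·p_2), q_2* = 5·I/(5·p_1 + 5·p_2).
Set q_1* = 14 in the demand function and solve for p_1: p_1 = 2.

p_1 = 2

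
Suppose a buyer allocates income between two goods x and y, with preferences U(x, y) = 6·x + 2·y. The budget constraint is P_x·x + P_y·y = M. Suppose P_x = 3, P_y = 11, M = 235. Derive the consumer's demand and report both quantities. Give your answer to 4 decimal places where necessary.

Perfect substitutes: compare marginal utility per dollar. 6/P_x vs 2/P_y → 2 vs 0.1818.
x gives more utility per dollar, so spend all income on x: x* = M/P_x, y* = 0.
Numerically: x* = 78.3333, y* = 0.

x* = 78.3333, y* = 0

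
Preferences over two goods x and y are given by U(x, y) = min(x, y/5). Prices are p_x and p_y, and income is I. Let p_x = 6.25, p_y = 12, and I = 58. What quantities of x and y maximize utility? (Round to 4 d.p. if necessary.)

Leontief preferences: the optimum is at the kink where x/1 = y/5, i.e. y = 5·x.
Budget: p_x·x + p_y·5·x = I, so (p_x + 5·p_y)·x = I.
Demand: x*(p_x,p_y,I) = I/(p_x + 5·p_y), y* = 5·I/(p_x + 5·p_y).
Here 6.25 + 5·12 = 66.25, giving x* = 0.8755 and y* = 4.3774.

x* = 0.8755, y* = 4.3774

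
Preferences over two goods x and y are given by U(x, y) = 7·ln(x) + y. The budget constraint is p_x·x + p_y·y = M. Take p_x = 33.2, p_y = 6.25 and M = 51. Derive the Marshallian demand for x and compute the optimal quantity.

Set MRS = p_x/p_y: (7/x)/1 = p_x/p_y.
So x*(p_x,p_y) = 7·p_y/p_x, independent of income; and y* = (M − 7·p_y)/p_y.
At the given prices: x* = 7·6.25/33.2 = 1.3178.

x* = 1.3178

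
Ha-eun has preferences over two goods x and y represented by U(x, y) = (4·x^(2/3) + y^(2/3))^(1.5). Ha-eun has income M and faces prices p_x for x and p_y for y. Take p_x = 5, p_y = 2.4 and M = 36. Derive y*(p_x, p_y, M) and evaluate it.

MRS = MU_x/MU_y = 4·(y/x)^(1/3). Set equal to p_x/p_y.
Hence y/x = ((1/4)·p_x/p_y)^(1/(1/3)), i.e. raised to the 3 power.
Substitute y = (y/x)·x into the budget: x* = M/(p_x + p_y·(y/x)).
Numerically y/x = 0.141285, so x* = 36/(5 + 2.4·0.141285) = 6.7427 and y* = 0.141285·6.7427 = 0.9526.

y* = 0.9526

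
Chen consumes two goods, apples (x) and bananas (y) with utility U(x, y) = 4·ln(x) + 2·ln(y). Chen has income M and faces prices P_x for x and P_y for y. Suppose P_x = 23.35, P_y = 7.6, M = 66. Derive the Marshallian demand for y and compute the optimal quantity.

The MRS is 2·y/x. Set MRS = P_x/P_y.
Rearranging, P_y·y = (1/2)·P_x·x. Substituting into the budget gives P_x·x·(1 + (1/2)) = M.
Demand: x*(P_x,P_y,M) = 2/3·M/P_x and y* = 1/3·M/P_y.
At P_x=23.35, P_y=7.6, M=66: y* = 1/3·66/7.6 = 2.8947.

y* = 2.8947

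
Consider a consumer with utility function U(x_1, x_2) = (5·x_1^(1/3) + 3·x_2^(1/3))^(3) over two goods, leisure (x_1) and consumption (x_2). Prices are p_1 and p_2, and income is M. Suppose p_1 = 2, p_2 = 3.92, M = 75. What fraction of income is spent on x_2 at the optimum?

MU_x_1 ∝ 5·x_1^(-2/3), MU_x_2 ∝ 3·x_2^(-2/3), so MRS = (5/3)·(x_2/x_1)^(2/3) = p_1/p_2.
Solve for the ratio: x_2/x_1 = [(3/5)·p_1/p_2]^(1.5).
Substitute x_2 = (x_2/x_1)·x_1 into the budget: x_1* = M/(p_1 + p_2·(x_2/x_1)).
Numerically x_2/x_1 = 0.169372, so x_1* = 75/(2 + 3.92·0.169372) = 28.1538 and x_2* = 0.169372·28.1538 = 4.7685.
Expenditure on x_2: 3.92·4.7685 = 18.6924; share = 0.2492.

share on x_2 = 0.2492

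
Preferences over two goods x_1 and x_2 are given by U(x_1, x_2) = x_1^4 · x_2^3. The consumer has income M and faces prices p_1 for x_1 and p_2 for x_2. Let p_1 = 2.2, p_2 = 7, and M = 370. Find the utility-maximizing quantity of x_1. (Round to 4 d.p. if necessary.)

x_1* = 96.1039

The MRS is (4/3)·x_2/x_1. Set MRS = p_1/p_2.
So 4·p_2·x_2 = 3·p_1·x_1; combined with the budget, a share 4/7 of income goes to x_1.
Demand: x_1*(p_1,p_2,M) = 4/7·M/p_1 and x_2* = 3/7·M/p_2.
At p_1=2.2, p_2=7, M=370: x_1* = 4/7·370/2.2 = 96.1039.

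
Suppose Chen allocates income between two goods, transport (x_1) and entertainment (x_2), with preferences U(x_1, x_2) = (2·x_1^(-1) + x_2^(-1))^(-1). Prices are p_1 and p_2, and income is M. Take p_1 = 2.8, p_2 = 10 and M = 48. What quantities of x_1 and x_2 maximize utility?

With the ratio pinned down, the budget gives x_1* = M/(p_1 + p_2·(x_2/x_1)) and x_2* = (x_2/x_1)·x_1*.
Numerically x_2/x_1 = 0.374166, so x_1* = 48/(2.8 + 10·0.374166) = 7.3376 and x_2* = 0.374166·7.3376 = 2.7455.

x_1* = 7.3376, x_2* = 2.7455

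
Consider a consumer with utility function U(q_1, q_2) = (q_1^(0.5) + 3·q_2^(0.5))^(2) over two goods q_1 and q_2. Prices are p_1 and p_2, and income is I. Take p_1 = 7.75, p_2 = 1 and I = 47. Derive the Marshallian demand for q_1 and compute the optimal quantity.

MU_q_1 ∝ q_1^(-0.5), MU_q_2 ∝ 3·q_2^(-0.5), so MRS = (1/3)·(q_2/q_1)^(0.5) = p_1/p_2.
Hence q_2/q_1 = (3·p_1/p_2)^(1/(0.5)), i.e. raised to the 2 power.
Substitute q_2 = (q_2/q_1)·q_1 into the budget: q_1* = I/(p_1 + p_2·(q_2/q_1)).
Numerically q_2/q_1 = 540.5625, so q_1* = 47/(7.75 + 1·540.5625) = 0.0857.

q_1* = 0.0857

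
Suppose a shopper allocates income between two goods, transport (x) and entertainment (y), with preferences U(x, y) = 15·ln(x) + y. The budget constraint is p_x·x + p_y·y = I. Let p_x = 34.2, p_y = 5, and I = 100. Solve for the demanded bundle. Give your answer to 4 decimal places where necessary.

x* = 2.193, y* = 5

MU_x = 15/x, MU_y = 1. Tangency: 15/x = p_x/p_y.
So x*(p_x,p_y) = 15·p_y/p_x, independent of income; and y* = (I − 15·p_y)/p_y.
At the given prices: x* = 15·5/34.2 = 2.193, and y* = 5.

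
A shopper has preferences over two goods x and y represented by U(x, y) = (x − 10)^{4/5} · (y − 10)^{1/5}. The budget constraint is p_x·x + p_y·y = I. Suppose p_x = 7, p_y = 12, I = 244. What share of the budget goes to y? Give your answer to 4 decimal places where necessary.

share on y = 0.5361

MRS = 4·(y−10)/(x−10). Tangency with p_x/p_y gives y−10 = (1/4)·(p_x/p_y)·(x−10).
After buying the subsistence bundle (10, 10), a share 0.8 of the remaining income goes to x: x* = 10 + 0.8·(I − 10p_x − 10p_y)/p_x.
Discretionary income = 244 − 10·7 − 10·12 = 54; x* = 10 + 0.8·54/7 = 16.1714; y* = 10 + 0.2·54/12 = 10.9.
Expenditure on y: 12·10.9 = 130.8; share = 0.5361.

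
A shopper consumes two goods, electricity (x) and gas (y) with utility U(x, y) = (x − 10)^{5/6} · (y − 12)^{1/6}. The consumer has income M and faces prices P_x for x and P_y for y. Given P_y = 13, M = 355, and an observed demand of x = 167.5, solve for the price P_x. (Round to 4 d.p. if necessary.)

Let x' = x−10, y' = y−12. MRS = 5·y'/x' = P_x/P_y.
Substituting into the budget: x* = 10 + 5/6·(M − 10·P_x − 12·P_y)/P_x, and y* = 12 + 1/6·(…)/P_y.
Set x* = 167.5 in the demand function and solve for P_x: P_x = 1.

P_x = 1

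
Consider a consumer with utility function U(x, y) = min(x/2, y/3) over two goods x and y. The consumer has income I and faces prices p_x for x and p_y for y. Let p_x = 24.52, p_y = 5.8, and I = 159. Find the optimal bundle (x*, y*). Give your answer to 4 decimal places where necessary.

Leontief preferences: the optimum is at the kink where x/2 = y/3, i.e. y = (3/2)·x.
Budget: p_x·x + p_y·(3/2)·x = I, so (2·p_x + 3·p_y)·x = 2·I.
Demand: x*(p_x,p_y,I) = 2·I/(2·p_x + 3·p_y), y* = 3·I/(2·p_x + 3·p_y).
Here 2·24.52 + 3·5.8 = 66.44, giving x* = 4.7863 and y* = 7.1794.

x* = 4.7863, y* = 7.1794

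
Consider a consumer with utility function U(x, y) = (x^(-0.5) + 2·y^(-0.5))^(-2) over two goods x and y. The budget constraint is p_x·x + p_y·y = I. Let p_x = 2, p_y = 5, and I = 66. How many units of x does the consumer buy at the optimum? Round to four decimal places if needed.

MU_x ∝ x^(-1.5), MU_y ∝ 2·y^(-1.5), so MRS = (1/2)·(y/x)^(1.5) = p_x/p_y.
Hence y/x = (2·p_x/p_y)^(1/(1.5)), i.e. raised to the 2/3 power.
With the ratio pinned down, the budget gives x* = I/(p_x + p_y·(y/x)) and y* = (y/x)·x*.
Numerically y/x = 0.861774, so x* = 66/(2 + 5·0.861774) = 10.4615.

x* = 10.4615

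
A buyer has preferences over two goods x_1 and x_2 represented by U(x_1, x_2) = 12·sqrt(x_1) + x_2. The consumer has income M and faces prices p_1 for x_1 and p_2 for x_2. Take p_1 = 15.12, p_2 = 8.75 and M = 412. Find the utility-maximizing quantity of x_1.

Set MRS = p_1/p_2: 6·x_1^(−1/2) = p_1/p_2.
Thus x_1* = (6·p_2/p_1)² — independent of M — with the rest of income spent on x_2.
Plugging in: x_1* = (6·8.75/15.12)² = 12.0563.

x_1* = 12.0563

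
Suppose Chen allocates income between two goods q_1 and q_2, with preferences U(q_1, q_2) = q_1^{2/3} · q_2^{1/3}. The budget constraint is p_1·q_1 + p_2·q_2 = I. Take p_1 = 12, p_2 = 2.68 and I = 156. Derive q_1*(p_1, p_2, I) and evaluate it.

q_1* = 8.6667

MU_q_1/MU_q_2 = (2/3·q_2)/(1/3·q_1); tangency sets this equal to p_1/p_2.
Rearranging, p_2·q_2 = (1/2)·p_1·q_1. Substituting into the budget gives p_1·q_1·(1 + (1/2)) = I.
Demand: q_1*(p_1,p_2,I) = 2/3·I/p_1 and q_2* = 1/3·I/p_2.
At p_1=12, p_2=2.68, I=156: q_1* = 2/3·156/12 = 8.6667.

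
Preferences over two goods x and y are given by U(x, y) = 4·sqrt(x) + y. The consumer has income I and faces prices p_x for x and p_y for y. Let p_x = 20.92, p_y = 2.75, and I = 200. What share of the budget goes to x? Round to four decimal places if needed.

Set MRS = p_x/p_y: 2·x^(−1/2) = p_x/p_y.
Thus x* = (2·p_y/p_x)² — independent of I — with the rest of income spent on y.
Plugging in: x* = (2·2.75/20.92)² = 0.0691, y* = 72.2015.
Expenditure on x: 20.92·0.0691 = 1.446; share = 0.0072.

share on x = 0.0072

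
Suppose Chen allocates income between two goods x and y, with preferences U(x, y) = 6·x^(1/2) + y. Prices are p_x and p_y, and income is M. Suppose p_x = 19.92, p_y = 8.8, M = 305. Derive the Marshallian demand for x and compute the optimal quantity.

Set MRS = p_x/p_y: 3·x^(−1/2) = p_x/p_y.
Thus x* = (3·p_y/p_x)² — independent of M — with the rest of income spent on y.
Plugging in: x* = (3·8.8/19.92)² = 1.7564.

x* = 1.7564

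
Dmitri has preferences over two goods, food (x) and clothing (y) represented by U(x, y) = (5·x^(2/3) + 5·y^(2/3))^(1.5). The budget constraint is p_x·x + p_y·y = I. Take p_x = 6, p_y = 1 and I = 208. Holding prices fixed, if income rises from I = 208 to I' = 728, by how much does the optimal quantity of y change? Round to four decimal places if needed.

Δy* = 505.9459

MRS = MU_x/MU_y = (y/x)^(1/3). Set equal to p_x/p_y.
Hence y/x = (p_x/p_y)^(1/(1/3)), i.e. raised to the 3 power.
Substitute y = (y/x)·x into the budget: x* = I/(p_x + p_y·(y/x)).
Numerically y/x = 216, so x* = 208/(6 + 1·216) = 0.9369 and y* = 216·0.9369 = 202.3784.
At I' = 728: y* = 708.3243. Change: 708.3243 − 202.3784 = 505.9459.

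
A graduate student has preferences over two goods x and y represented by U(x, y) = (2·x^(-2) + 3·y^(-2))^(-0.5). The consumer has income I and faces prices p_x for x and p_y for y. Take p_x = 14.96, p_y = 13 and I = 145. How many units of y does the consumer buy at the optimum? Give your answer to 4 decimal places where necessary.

y* = 5.6927

Substitute y = (y/x)·x into the budget: x* = I/(p_x + p_y·(y/x)).
Numerically y/x = 1.199572, so x* = 145/(14.96 + 13·1.199572) = 4.7456 and y* = 1.199572·4.7456 = 5.6927.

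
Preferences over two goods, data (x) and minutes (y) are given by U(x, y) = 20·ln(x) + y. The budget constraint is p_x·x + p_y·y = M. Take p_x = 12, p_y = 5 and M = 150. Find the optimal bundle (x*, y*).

So x*(p_x,p_y) = 20·p_y/p_x, independent of income; and y* = (M − 20·p_y)/p_y.
At the given prices: x* = 20·5/12 = 8.3333, and y* = 10.

x* = 8.3333, y* = 10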